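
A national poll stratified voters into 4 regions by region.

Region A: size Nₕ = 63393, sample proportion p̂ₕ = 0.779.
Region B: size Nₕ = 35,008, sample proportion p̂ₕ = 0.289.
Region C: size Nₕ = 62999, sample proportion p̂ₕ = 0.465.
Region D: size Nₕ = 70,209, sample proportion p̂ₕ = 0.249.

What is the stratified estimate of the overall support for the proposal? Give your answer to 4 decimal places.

0.4589

N = 63393 + 35008 + 62999 + 70209 = 231609.
Overall proportion = Σ (Nₕ/N)·p̂ₕ.
Σ Nₕp̂ₕ = 49383.147 + 10117.312 + 29294.535 + 17482.041 = 106277.035.
106277.035 / 231609 = 0.458864... → 0.4589.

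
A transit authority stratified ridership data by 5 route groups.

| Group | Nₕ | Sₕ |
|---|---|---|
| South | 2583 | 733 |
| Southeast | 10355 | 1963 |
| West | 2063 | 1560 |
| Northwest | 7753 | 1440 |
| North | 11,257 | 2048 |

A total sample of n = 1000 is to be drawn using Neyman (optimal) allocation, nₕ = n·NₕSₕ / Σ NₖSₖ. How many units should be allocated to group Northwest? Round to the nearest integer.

Σ NₕSₕ = 2583·733 + 10355·1963 + 2063·1560 + 7753·1440 + 11257·2048 = 59657140.
Share for Northwest: 11164320/59657140 = 0.18714.
n_Northwest = 1000 × 0.18714 = 187.141... → 187.

187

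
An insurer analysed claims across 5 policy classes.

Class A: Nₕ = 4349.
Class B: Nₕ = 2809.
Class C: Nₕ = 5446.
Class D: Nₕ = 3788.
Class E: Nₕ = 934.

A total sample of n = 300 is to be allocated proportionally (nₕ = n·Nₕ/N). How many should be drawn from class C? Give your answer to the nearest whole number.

Share of class C = 5446/17326 = 0.31433.
Allocate 300 × 0.31433 = 94.298... → 94.

94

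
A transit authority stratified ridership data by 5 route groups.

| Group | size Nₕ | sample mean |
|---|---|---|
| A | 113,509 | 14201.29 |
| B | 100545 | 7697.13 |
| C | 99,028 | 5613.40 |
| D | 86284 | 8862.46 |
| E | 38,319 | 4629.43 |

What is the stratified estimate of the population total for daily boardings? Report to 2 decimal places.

A: 113509·14201.29 = 1611974226.61
B: 100545·7697.13 = 773907935.85
C: 99028·5613.40 = 555883775.2
D: 86284·8862.46 = 764688498.64
E: 38319·4629.43 = 177395128.17
τ̂ = Σ Nₕx̄ₕ = 3883849564.47.

3883849564.47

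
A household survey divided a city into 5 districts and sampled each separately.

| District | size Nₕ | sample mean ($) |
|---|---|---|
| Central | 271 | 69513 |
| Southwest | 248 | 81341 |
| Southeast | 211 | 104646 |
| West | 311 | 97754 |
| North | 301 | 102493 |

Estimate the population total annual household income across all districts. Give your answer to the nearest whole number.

Estimate total by summing Nₕ·x̄ₕ over strata.
271·69513 + 248·81341 + 211·104646 + 311·97754 + 301·102493 = 18838023 + 20172568 + 22080306 + 30401494 + 30850393 = 122342784.

122342784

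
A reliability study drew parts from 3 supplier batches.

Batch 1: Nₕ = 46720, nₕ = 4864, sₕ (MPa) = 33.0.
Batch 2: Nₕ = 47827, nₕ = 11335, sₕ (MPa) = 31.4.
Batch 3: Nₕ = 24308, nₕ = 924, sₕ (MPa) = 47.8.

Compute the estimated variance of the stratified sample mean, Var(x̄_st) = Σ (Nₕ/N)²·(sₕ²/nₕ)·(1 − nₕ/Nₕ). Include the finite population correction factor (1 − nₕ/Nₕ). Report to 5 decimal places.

N = 118855; Wₕ = Nₕ/N.
batch 1: (46720/118855)²·33.0²/4864·(1 − 4864/46720) = 0.03099274
batch 2: (47827/118855)²·31.4²/11335·(1 − 11335/47827) = 0.01074666
batch 3: (24308/118855)²·47.8²/924·(1 − 924/24308) = 0.09949859
Sum = 0.14123800 → 0.14124.

0.14124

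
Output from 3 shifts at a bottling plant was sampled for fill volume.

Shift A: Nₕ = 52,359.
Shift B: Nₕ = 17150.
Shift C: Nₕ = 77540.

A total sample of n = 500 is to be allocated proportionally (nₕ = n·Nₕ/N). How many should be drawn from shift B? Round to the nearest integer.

58

N = 52359 + 17150 + 77540 = 147049.
n_B = 500·17150/147049 = 58.314... → 58.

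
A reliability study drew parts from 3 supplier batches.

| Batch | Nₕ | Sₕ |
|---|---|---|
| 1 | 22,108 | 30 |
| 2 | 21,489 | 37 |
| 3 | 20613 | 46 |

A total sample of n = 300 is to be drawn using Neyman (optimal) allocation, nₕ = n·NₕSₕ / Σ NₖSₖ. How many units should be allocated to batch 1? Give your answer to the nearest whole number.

1: NₕSₕ = 22108·30 = 663240
2: NₕSₕ = 21489·37 = 795093
3: NₕSₕ = 20613·46 = 948198
Σ NₕSₕ = 2406531.
n_1 = 300·663240/2406531 = 82.680... → 83.

83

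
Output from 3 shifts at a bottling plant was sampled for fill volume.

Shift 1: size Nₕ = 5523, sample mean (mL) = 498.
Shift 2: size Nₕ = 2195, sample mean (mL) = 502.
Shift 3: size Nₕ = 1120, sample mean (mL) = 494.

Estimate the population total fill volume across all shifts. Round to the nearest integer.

Population total = Σ Nₕ·x̄ₕ (each stratum's size times its mean).
5523·498 + 2195·502 + 1120·494 = 2750454 + 1101890 + 553280 = 4405624.

4405624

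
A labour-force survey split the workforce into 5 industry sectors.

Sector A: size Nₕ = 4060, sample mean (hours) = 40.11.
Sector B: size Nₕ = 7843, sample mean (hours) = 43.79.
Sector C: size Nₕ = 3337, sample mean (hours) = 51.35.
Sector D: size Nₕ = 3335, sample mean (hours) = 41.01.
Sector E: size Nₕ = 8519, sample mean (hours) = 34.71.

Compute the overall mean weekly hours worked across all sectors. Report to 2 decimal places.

N = 27094; weights Wₕ = Nₕ/N = (0.1498, 0.2895, 0.1232, 0.1231, 0.3144).
x̄_st = Σ Wₕ·x̄ₕ = 0.1498·40.11 + 0.2895·43.79 + 0.1232·51.35 + 0.1231·41.01 + 0.3144·34.71 ≈ 40.9725...
→ 40.97.

40.97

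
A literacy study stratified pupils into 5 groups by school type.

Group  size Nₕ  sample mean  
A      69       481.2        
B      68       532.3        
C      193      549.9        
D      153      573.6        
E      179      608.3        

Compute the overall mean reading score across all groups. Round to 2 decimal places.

562.20

N = 69 + 68 + 193 + 153 + 179 = 662.
The stratified mean weights each stratum mean by its population share Nₕ/N.
Σ Nₕx̄ₕ = 69·481.2 + 68·532.3 + 193·549.9 + 153·573.6 + 179·608.3 = 33202.8 + 36196.4 + 106130.7 + 87760.8 + 108885.7 = 372176.4.
Divide by N: 372176.4 / 662 = 562.2 → 562.20.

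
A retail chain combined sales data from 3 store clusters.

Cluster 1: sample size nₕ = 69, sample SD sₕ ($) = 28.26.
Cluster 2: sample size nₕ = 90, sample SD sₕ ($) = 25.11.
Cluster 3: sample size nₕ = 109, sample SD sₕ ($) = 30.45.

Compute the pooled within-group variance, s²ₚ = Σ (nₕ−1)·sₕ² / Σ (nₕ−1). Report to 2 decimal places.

1: (69−1)·28.26² = 68·798.6276 = 54306.6768
2: (90−1)·25.11² = 89·630.5121 = 56115.5769
3: (109−1)·30.45² = 108·927.2025 = 100137.87
Numerator = 210560.1237; denominator = Σ(nₕ−1) = 265.
s²ₚ = 210560.1237/265 = 794.5665... → 794.57.

794.57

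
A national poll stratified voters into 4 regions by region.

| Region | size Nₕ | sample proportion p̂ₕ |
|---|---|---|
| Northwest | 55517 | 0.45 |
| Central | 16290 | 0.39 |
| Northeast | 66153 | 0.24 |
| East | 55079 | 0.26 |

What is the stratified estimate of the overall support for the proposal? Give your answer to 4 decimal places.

Wₕ = Nₕ/N with N = 193039: 0.2876, 0.0844, 0.3427, 0.2853.
p̂_st = 0.2876·0.45 + 0.0844·0.39 + 0.3427·0.24 + 0.2853·0.26 ≈ 0.318759... → 0.3188.

0.3188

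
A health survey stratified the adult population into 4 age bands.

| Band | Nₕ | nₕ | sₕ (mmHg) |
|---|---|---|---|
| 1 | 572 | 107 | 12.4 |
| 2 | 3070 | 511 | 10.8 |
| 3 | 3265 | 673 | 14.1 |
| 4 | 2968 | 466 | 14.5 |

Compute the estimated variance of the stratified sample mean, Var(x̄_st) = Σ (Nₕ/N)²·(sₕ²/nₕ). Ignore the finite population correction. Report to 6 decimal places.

N = 9875; Wₕ = Nₕ/N.
band 1: (572/9875)²·12.4²/107 = 0.004821447
band 2: (3070/9875)²·10.8²/511 = 0.022061201
band 3: (3265/9875)²·14.1²/673 = 0.032293515
band 4: (2968/9875)²·14.5²/466 = 0.040757137
Sum = 0.099933301 → 0.099933.

0.099933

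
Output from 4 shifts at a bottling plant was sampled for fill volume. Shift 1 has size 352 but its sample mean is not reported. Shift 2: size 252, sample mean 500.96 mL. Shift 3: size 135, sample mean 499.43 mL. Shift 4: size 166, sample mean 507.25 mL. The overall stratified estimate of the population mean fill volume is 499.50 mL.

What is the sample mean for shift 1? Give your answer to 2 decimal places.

Σ Nₕx̄ₕ = N·μ, so 352·x̄_1 = 905·499.50 − (252·500.96 + 135·499.43 + 166·507.25).
= 452047.5 − 277868.47 = 174179.03.
x̄_1 = 174179.03 / 352 = 494.8268... → 494.83.

494.83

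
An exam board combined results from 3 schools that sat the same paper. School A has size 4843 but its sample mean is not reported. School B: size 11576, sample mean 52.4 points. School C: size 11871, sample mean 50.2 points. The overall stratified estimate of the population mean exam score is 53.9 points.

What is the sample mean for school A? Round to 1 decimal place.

Σ Nₕx̄ₕ = N·μ, so 4843·x̄_A = 28290·53.9 − (11576·52.4 + 11871·50.2).
= 1524831 − 1202506.6 = 322324.4.
x̄_A = 322324.4 / 4843 = 66.555... → 66.6.

66.6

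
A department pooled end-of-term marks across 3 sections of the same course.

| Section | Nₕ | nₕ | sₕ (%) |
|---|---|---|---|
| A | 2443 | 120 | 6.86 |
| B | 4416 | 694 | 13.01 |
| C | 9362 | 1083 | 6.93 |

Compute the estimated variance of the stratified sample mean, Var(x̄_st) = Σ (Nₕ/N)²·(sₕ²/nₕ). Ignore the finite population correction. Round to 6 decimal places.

0.041742

N = 16221; Wₕ = Nₕ/N.
section A: (2443/16221)²·6.86²/120 = 0.008895260
section B: (4416/16221)²·13.01²/694 = 0.018075820
section C: (9362/16221)²·6.93²/1083 = 0.014771345
Sum = 0.041742425 → 0.041742.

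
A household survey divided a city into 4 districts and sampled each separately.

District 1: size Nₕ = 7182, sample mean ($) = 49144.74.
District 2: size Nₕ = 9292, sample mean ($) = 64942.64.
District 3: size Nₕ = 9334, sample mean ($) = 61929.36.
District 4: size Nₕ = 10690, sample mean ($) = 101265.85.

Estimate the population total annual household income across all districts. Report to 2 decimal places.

Population total = Σ Nₕ·x̄ₕ (each stratum's size times its mean).
7182·49144.74 + 9292·64942.64 + 9334·61929.36 + 10690·101265.85 = 352957522.68 + 603447010.88 + 578048646.24 + 1082531936.5 = 2616985116.30.

2616985116.30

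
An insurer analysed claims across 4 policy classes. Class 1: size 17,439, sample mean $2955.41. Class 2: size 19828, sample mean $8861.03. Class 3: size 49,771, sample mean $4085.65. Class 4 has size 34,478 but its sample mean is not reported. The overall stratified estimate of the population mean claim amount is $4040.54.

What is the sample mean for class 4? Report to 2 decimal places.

1752.06

N = 17439 + 19828 + 49771 + 34478 = 121516.
Overall total = μ·N = 4040.54·121516 = 490990258.64.
Subtract the known strata: 17439·2955.41 + 19828·8861.03 + 49771·4085.65 = 430582783.98.
Remaining total for class 4: 490990258.64 − 430582783.98 = 60407474.66.
Divide by its size: 60407474.66 / 34478 = 1752.0585... → 1752.06.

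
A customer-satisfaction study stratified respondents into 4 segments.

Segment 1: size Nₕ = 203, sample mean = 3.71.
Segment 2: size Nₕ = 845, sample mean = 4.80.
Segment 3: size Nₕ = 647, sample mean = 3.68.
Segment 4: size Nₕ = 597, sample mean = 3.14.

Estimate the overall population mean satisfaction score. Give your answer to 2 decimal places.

3.95

N = 2292; weights Wₕ = Nₕ/N = (0.0886, 0.3687, 0.2823, 0.2605).
x̄_st = Σ Wₕ·x̄ₕ = 0.0886·3.71 + 0.3687·4.80 + 0.2823·3.68 + 0.2605·3.14 ≈ 3.9549...
→ 3.95.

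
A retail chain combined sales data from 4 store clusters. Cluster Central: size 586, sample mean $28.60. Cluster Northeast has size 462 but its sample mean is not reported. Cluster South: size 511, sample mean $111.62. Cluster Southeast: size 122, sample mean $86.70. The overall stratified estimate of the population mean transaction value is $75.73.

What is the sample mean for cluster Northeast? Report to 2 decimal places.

N = 586 + 462 + 511 + 122 = 1681.
Overall total = μ·N = 75.73·1681 = 127302.13.
Subtract the known strata: 586·28.60 + 511·111.62 + 122·86.70 = 84374.82.
Remaining total for cluster Northeast: 127302.13 − 84374.82 = 42927.31.
Divide by its size: 42927.31 / 462 = 92.9163... → 92.92.

92.92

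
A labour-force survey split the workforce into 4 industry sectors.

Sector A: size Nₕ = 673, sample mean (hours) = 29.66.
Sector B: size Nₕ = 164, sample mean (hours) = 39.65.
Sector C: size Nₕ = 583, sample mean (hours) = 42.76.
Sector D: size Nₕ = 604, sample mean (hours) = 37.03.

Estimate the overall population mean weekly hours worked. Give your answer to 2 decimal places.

N = 2024; weights Wₕ = Nₕ/N = (0.3325, 0.0810, 0.2880, 0.2984).
x̄_st = Σ Wₕ·x̄ₕ = 0.3325·29.66 + 0.0810·39.65 + 0.2880·42.76 + 0.2984·37.03 ≈ 36.4422...
→ 36.44.

36.44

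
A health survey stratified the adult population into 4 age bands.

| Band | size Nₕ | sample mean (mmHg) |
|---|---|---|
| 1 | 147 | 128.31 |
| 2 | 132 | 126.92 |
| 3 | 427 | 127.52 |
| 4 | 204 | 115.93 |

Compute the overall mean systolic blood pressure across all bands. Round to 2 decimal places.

x̄_st = (Σ Nₕx̄ₕ) / (Σ Nₕ) = (147·128.31 + 132·126.92 + 427·127.52 + 204·115.93) / 910
= 113715.77 / 910 = 124.9624... → 124.96.

124.96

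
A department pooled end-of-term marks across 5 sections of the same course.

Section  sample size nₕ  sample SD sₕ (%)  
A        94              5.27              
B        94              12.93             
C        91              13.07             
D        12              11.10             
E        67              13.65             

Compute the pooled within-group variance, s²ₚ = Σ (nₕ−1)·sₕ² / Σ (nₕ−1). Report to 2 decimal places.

Degrees of freedom: 93 + 93 + 90 + 11 + 66 = 353.
Σ(nₕ−1)sₕ² = 93·27.7729 + 93·167.1849 + 90·170.8249 + 11·123.21 + 66·186.3225 = 47157.9114.
s²ₚ = 47157.9114 / 353 = 133.5918... → 133.59.

133.59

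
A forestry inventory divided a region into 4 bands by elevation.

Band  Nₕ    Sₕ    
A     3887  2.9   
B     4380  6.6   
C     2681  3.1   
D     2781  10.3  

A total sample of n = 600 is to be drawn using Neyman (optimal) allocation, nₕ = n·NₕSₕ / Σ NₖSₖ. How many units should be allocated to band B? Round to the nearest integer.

Σ NₕSₕ = 3887·2.9 + 4380·6.6 + 2681·3.1 + 2781·10.3 = 77135.7.
Share for B: 28908/77135.7 = 0.37477.
n_B = 600 × 0.37477 = 224.861... → 225.

225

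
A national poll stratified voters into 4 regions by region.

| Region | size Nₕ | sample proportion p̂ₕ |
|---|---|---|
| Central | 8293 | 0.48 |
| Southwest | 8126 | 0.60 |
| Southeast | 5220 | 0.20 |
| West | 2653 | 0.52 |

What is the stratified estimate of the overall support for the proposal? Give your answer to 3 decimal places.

0.464

Wₕ = Nₕ/N with N = 24292: 0.3414, 0.3345, 0.2149, 0.1092.
p̂_st = 0.3414·0.48 + 0.3345·0.60 + 0.2149·0.20 + 0.1092·0.52 ≈ 0.46434... → 0.464.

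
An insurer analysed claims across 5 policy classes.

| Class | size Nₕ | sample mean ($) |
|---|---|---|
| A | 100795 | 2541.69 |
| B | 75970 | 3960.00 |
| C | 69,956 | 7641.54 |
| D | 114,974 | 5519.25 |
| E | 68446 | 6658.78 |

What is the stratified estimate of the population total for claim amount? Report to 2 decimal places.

2181939521.17

A: 100795·2541.69 = 256189643.55
B: 75970·3960.00 = 300841200
C: 69956·7641.54 = 534571572.24
D: 114974·5519.25 = 634570249.5
E: 68446·6658.78 = 455766855.88
τ̂ = Σ Nₕx̄ₕ = 2181939521.17.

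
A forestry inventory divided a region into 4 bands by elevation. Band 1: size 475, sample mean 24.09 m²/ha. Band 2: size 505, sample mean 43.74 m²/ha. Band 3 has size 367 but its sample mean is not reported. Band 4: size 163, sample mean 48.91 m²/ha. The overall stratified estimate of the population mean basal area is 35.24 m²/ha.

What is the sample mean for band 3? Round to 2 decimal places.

31.90

N = 475 + 505 + 367 + 163 = 1510.
Overall total = μ·N = 35.24·1510 = 53212.4.
Subtract the known strata: 475·24.09 + 505·43.74 + 163·48.91 = 41503.78.
Remaining total for band 3: 53212.4 − 41503.78 = 11708.62.
Divide by its size: 11708.62 / 367 = 31.9036... → 31.90.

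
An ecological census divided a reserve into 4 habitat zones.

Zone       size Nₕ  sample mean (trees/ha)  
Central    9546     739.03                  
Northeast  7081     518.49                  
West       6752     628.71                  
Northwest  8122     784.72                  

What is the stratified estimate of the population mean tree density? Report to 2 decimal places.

677.59

x̄_st = (Σ Nₕx̄ₕ) / (Σ Nₕ) = (9546·739.03 + 7081·518.49 + 6752·628.71 + 8122·784.72) / 31501
= 21344753.83 / 31501 = 677.5897... → 677.59.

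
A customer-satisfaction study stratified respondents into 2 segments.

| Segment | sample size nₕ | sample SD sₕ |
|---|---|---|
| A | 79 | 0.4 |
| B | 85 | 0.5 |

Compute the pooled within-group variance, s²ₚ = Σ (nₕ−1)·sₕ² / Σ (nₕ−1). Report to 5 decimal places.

Degrees of freedom: 78 + 84 = 162.
Σ(nₕ−1)sₕ² = 78·0.16 + 84·0.25 = 33.48.
s²ₚ = 33.48 / 162 = 0.2066667... → 0.20667.

0.20667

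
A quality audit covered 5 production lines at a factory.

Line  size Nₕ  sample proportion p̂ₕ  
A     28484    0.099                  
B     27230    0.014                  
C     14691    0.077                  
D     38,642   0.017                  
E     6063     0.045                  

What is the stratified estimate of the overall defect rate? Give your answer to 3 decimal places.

0.046

Wₕ = Nₕ/N with N = 115110: 0.2475, 0.2366, 0.1276, 0.3357, 0.0527.
p̂_st = 0.2475·0.099 + 0.2366·0.014 + 0.1276·0.077 + 0.3357·0.017 + 0.0527·0.045 ≈ 0.04571... → 0.046.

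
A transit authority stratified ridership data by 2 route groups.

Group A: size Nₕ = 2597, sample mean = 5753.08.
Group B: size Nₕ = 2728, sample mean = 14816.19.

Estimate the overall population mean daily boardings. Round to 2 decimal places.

10396.12

N = 2597 + 2728 = 5325.
The stratified mean weights each stratum mean by its population share Nₕ/N.
Σ Nₕx̄ₕ = 2597·5753.08 + 2728·14816.19 = 14940748.76 + 40418566.32 = 55359315.08.
Divide by N: 55359315.08 / 5325 = 10396.1155... → 10396.12.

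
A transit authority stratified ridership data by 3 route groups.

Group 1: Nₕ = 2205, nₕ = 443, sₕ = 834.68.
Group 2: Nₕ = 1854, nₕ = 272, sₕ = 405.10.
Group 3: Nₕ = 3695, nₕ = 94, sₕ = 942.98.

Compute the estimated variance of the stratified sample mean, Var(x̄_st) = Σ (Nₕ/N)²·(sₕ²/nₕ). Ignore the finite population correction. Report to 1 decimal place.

2309.8

N = 7754; Wₕ = Nₕ/N.
group 1: (2205/7754)²·834.68²/443 = 127.1750
group 2: (1854/7754)²·405.10²/272 = 34.4924
group 3: (3695/7754)²·942.98²/94 = 2148.0995
Sum = 2309.7670 → 2309.8.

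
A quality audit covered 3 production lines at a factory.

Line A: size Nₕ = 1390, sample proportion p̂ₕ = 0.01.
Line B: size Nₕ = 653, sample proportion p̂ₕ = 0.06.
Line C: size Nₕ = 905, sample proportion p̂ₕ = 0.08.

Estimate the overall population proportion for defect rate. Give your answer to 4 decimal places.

N = 1390 + 653 + 905 = 2948.
Overall proportion = Σ (Nₕ/N)·p̂ₕ.
Σ Nₕp̂ₕ = 13.9 + 39.18 + 72.4 = 125.48.
125.48 / 2948 = 0.042564... → 0.0426.

0.0426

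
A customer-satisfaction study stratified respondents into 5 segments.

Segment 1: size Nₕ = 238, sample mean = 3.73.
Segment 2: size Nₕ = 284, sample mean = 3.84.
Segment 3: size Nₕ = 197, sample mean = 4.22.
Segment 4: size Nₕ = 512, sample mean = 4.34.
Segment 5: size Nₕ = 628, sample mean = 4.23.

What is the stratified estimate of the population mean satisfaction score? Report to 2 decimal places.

4.14

N = 1859; weights Wₕ = Nₕ/N = (0.1280, 0.1528, 0.1060, 0.2754, 0.3378).
x̄_st = Σ Wₕ·x̄ₕ = 0.1280·3.73 + 0.1528·3.84 + 0.1060·4.22 + 0.2754·4.34 + 0.3378·4.23 ≈ 4.1356...
→ 4.14.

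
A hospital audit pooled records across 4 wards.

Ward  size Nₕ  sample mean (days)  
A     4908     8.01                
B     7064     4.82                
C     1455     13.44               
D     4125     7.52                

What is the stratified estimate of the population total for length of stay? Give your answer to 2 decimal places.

Population total = Σ Nₕ·x̄ₕ (each stratum's size times its mean).
4908·8.01 + 7064·4.82 + 1455·13.44 + 4125·7.52 = 39313.08 + 34048.48 + 19555.2 + 31020 = 123936.76.

123936.76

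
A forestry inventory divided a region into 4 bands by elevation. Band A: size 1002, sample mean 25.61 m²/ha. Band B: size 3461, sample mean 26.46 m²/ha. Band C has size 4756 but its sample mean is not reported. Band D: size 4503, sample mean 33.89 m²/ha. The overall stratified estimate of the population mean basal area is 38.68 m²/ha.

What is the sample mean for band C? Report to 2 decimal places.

54.86

Σ Nₕx̄ₕ = N·μ, so 4756·x̄_C = 13722·38.68 − (1002·25.61 + 3461·26.46 + 4503·33.89).
= 530766.96 − 269845.95 = 260921.01.
x̄_C = 260921.01 / 4756 = 54.8614... → 54.86.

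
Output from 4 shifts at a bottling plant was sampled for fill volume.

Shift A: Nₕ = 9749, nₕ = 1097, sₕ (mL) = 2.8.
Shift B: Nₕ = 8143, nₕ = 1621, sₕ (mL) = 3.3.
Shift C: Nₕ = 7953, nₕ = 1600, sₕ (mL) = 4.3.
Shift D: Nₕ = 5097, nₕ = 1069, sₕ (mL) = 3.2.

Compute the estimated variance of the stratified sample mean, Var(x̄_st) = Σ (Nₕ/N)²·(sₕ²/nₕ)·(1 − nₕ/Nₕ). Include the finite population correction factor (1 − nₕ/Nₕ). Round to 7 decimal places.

0.0018176

N = 30942. Term for each stratum: Wₕ²sₕ²/nₕ·(1−nₕ/Nₕ).
Var(x̄_st) = 0.0006296356 + 0.0003726605 + 0.0006098598 + 0.0002054138 = 0.0018175696 → 0.0018176.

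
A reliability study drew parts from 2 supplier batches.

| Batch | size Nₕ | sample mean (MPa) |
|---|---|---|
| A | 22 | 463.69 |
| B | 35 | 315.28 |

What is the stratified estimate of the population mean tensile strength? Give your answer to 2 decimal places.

372.56

N = 22 + 35 = 57.
Overall mean = Σ (Nₕ/N)·x̄ₕ — weight by population share, not a simple average.
Σ Nₕx̄ₕ = 22·463.69 + 35·315.28 = 10201.18 + 11034.8 = 21235.98.
Divide by N: 21235.98 / 57 = 372.5611... → 372.56.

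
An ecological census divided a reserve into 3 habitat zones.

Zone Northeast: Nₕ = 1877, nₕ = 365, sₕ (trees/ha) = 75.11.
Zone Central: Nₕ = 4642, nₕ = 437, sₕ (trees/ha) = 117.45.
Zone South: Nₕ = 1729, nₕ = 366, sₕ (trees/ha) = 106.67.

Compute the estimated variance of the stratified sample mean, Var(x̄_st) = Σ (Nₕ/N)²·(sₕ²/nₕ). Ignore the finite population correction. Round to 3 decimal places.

N = 8248; Wₕ = Nₕ/N.
zone Northeast: (1877/8248)²·75.11²/365 = 0.800449
zone Central: (4642/8248)²·117.45²/437 = 9.998563
zone South: (1729/8248)²·106.67²/366 = 1.366143
Sum = 12.165155 → 12.165.

12.165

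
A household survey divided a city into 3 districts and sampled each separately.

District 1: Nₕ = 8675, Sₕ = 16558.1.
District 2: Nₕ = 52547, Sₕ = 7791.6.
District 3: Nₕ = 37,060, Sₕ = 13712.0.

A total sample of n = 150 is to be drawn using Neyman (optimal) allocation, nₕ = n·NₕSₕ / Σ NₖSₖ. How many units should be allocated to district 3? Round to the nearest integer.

Σ NₕSₕ = 8675·16558.1 + 52547·7791.6 + 37060·13712.0 = 1061233442.7.
Share for 3: 508166720/1061233442.7 = 0.47885.
n_3 = 150 × 0.47885 = 71.827... → 72.

72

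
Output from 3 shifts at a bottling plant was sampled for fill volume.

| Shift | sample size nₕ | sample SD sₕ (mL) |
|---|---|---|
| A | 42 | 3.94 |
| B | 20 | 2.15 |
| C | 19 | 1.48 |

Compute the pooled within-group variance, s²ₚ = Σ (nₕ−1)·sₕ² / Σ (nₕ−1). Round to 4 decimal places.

9.7913

A: (42−1)·3.94² = 41·15.5236 = 636.4676
B: (20−1)·2.15² = 19·4.6225 = 87.8275
C: (19−1)·1.48² = 18·2.1904 = 39.4272
Numerator = 763.7223; denominator = Σ(nₕ−1) = 78.
s²ₚ = 763.7223/78 = 9.791312... → 9.7913.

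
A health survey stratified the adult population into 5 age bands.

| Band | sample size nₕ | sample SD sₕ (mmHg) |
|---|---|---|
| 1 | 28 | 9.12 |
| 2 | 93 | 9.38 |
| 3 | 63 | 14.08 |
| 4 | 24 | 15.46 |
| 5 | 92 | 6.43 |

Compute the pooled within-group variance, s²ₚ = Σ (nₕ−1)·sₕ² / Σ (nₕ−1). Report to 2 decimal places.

108.11

1: (28−1)·9.12² = 27·83.1744 = 2245.7088
2: (93−1)·9.38² = 92·87.9844 = 8094.5648
3: (63−1)·14.08² = 62·198.2464 = 12291.2768
4: (24−1)·15.46² = 23·239.0116 = 5497.2668
5: (92−1)·6.43² = 91·41.3449 = 3762.3859
Numerator = 31891.2031; denominator = Σ(nₕ−1) = 295.
s²ₚ = 31891.2031/295 = 108.1058... → 108.11.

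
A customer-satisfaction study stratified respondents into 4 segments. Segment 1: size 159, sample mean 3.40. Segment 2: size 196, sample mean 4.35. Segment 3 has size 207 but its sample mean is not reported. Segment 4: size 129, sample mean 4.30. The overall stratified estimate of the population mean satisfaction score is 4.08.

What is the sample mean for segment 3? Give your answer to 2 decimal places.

4.21

N = 159 + 196 + 207 + 129 = 691.
Overall total = μ·N = 4.08·691 = 2819.28.
Subtract the known strata: 159·3.40 + 196·4.35 + 129·4.30 = 1947.9.
Remaining total for segment 3: 2819.28 − 1947.9 = 871.38.
Divide by its size: 871.38 / 207 = 4.2096... → 4.21.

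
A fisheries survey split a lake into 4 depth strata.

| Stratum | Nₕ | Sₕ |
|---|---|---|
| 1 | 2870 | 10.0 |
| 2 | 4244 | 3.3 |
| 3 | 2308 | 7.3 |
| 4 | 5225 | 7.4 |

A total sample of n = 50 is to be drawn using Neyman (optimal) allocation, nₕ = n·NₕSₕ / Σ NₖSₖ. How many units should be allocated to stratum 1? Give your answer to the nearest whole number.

15

Σ NₕSₕ = 2870·10.0 + 4244·3.3 + 2308·7.3 + 5225·7.4 = 98218.6.
Share for 1: 28700/98218.6 = 0.29221.
n_1 = 50 × 0.29221 = 14.610... → 15.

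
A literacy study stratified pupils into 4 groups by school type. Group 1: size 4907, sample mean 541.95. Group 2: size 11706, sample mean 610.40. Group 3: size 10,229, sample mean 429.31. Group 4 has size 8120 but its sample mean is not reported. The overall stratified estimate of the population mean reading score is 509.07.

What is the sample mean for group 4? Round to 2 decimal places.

N = 4907 + 11706 + 10229 + 8120 = 34962.
Overall total = μ·N = 509.07·34962 = 17798105.34.
Subtract the known strata: 4907·541.95 + 11706·610.40 + 10229·429.31 = 14196103.04.
Remaining total for group 4: 17798105.34 − 14196103.04 = 3602002.3.
Divide by its size: 3602002.3 / 8120 = 443.5963... → 443.60.

443.60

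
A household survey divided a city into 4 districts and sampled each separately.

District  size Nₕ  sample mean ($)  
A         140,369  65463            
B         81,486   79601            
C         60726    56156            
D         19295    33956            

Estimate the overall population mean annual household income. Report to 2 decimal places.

x̄_st = (Σ Nₕx̄ₕ) / (Σ Nₕ) = (140369·65463 + 81486·79601 + 60726·56156 + 19295·33956) / 301876
= 19740653209 / 301876 = 65393.2516... → 65393.25.

65393.25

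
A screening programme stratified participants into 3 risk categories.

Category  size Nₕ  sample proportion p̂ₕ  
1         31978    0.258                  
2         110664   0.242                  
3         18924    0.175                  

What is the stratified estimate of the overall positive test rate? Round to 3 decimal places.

Wₕ = Nₕ/N with N = 161566: 0.1979, 0.6849, 0.1171.
p̂_st = 0.1979·0.258 + 0.6849·0.242 + 0.1171·0.175 ≈ 0.23732... → 0.237.

0.237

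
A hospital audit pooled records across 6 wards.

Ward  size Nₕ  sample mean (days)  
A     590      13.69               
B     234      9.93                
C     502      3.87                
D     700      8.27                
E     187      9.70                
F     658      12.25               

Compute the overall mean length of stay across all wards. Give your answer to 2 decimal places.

9.76

N = 2871; weights Wₕ = Nₕ/N = (0.2055, 0.0815, 0.1749, 0.2438, 0.0651, 0.2292).
x̄_st = Σ Wₕ·x̄ₕ = 0.2055·13.69 + 0.0815·9.93 + 0.1749·3.87 + 0.2438·8.27 + 0.0651·9.70 + 0.2292·12.25 ≈ 9.7551...
→ 9.76.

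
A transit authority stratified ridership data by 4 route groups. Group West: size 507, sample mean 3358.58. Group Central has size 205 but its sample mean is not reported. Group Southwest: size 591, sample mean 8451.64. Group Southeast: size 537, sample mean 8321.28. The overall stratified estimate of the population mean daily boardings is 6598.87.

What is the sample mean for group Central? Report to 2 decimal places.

N = 507 + 205 + 591 + 537 = 1840.
Overall total = μ·N = 6598.87·1840 = 12141920.8.
Subtract the known strata: 507·3358.58 + 591·8451.64 + 537·8321.28 = 11166246.66.
Remaining total for group Central: 12141920.8 − 11166246.66 = 975674.14.
Divide by its size: 975674.14 / 205 = 4759.3860... → 4759.39.

4759.39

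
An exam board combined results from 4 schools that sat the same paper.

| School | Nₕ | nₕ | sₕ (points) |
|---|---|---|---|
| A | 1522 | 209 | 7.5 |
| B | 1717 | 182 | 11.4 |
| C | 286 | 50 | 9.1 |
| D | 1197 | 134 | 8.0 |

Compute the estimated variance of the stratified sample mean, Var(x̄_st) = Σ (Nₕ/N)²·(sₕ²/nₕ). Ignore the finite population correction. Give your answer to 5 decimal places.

N = 4722. Term for each stratum: Wₕ²sₕ²/nₕ.
Var(x̄_st) = 0.02796106 + 0.09441194 + 0.00607565 + 0.03069103 = 0.15913969 → 0.15914.

0.15914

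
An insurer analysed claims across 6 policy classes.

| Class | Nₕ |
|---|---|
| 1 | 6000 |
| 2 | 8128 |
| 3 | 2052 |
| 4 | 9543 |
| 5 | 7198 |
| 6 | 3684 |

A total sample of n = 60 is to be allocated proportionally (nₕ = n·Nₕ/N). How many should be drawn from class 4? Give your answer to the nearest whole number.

16

Share of class 4 = 9543/36605 = 0.26070.
Allocate 60 × 0.26070 = 15.642... → 16.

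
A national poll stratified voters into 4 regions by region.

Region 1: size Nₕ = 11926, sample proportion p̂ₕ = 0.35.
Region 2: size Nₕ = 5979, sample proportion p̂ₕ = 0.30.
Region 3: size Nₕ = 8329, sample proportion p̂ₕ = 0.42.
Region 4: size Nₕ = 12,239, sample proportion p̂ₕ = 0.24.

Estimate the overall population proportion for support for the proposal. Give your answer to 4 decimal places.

0.3224

Wₕ = Nₕ/N with N = 38473: 0.3100, 0.1554, 0.2165, 0.3181.
p̂_st = 0.3100·0.35 + 0.1554·0.30 + 0.2165·0.42 + 0.3181·0.24 ≈ 0.322391... → 0.3224.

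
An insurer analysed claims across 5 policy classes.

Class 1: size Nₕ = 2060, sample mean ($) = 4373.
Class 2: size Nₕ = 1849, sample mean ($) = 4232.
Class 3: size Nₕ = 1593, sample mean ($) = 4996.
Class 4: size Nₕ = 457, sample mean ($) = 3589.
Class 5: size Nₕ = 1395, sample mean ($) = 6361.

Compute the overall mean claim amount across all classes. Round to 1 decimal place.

4800.9

x̄_st = (Σ Nₕx̄ₕ) / (Σ Nₕ) = (2060·4373 + 1849·4232 + 1593·4996 + 457·3589 + 1395·6361) / 7354
= 35305744 / 7354 = 4800.890... → 4800.9.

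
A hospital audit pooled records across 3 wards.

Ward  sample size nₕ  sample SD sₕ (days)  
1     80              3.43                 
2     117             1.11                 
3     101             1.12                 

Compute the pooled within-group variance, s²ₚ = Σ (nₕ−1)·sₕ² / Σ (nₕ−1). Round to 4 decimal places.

Degrees of freedom: 79 + 116 + 100 = 295.
Σ(nₕ−1)sₕ² = 79·11.7649 + 116·1.2321 + 100·1.2544 = 1197.7907.
s²ₚ = 1197.7907 / 295 = 4.060307... → 4.0603.

4.0603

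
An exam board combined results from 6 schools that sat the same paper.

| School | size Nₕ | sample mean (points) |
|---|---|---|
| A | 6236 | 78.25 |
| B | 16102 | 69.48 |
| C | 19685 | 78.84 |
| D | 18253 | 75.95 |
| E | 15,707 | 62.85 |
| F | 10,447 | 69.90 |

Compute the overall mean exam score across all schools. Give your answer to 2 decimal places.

N = 86430; weights Wₕ = Nₕ/N = (0.0722, 0.1863, 0.2278, 0.2112, 0.1817, 0.1209).
x̄_st = Σ Wₕ·x̄ₕ = 0.0722·78.25 + 0.1863·69.48 + 0.2278·78.84 + 0.2112·75.95 + 0.1817·62.85 + 0.1209·69.90 ≈ 72.4568...
→ 72.46.

72.46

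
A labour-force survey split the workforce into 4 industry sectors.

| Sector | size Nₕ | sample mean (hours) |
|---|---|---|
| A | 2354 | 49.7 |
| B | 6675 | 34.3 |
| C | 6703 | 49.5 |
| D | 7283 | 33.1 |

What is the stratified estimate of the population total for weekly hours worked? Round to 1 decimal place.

Estimate total by summing Nₕ·x̄ₕ over strata.
2354·49.7 + 6675·34.3 + 6703·49.5 + 7283·33.1 = 116993.8 + 228952.5 + 331798.5 + 241067.3 = 918812.1.

918812.1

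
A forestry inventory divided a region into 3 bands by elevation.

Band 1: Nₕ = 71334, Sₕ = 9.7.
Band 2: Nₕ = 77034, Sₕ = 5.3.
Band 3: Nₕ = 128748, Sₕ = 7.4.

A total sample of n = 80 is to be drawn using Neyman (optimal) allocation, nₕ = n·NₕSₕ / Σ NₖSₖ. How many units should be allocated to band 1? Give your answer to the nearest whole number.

27

1: NₕSₕ = 71334·9.7 = 691939.8
2: NₕSₕ = 77034·5.3 = 408280.2
3: NₕSₕ = 128748·7.4 = 952735.2
Σ NₕSₕ = 2052955.2.
n_1 = 80·691939.8/2052955.2 = 26.964... → 27.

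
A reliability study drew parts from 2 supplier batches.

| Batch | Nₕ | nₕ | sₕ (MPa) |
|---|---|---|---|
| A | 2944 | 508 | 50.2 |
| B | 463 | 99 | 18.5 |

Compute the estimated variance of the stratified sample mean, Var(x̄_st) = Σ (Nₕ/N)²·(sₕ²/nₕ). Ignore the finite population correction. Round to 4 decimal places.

3.7679

N = 3407. Term for each stratum: Wₕ²sₕ²/nₕ.
Var(x̄_st) = 3.7040349 + 0.0638449 = 3.7678797 → 3.7679.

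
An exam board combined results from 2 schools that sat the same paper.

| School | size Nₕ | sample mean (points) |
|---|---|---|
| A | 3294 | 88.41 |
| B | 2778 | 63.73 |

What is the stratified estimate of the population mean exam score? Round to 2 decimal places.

N = 3294 + 2778 = 6072.
Weight each subgroup mean by Nₕ/N and sum.
Σ Nₕx̄ₕ = 3294·88.41 + 2778·63.73 = 291222.54 + 177041.94 = 468264.48.
Divide by N: 468264.48 / 6072 = 77.1187... → 77.12.

77.12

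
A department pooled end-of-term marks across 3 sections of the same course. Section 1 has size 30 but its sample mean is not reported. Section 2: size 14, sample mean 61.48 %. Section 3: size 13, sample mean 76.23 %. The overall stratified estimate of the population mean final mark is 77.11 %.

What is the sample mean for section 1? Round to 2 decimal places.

84.79

Σ Nₕx̄ₕ = N·μ, so 30·x̄_1 = 57·77.11 − (14·61.48 + 13·76.23).
= 4395.27 − 1851.71 = 2543.56.
x̄_1 = 2543.56 / 30 = 84.7853... → 84.79.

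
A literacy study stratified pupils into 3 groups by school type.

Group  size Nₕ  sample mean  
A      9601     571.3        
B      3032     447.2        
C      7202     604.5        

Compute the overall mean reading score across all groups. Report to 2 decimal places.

564.38

N = 9601 + 3032 + 7202 = 19835.
Overall mean = Σ (Nₕ/N)·x̄ₕ — weight by population share, not a simple average.
Σ Nₕx̄ₕ = 9601·571.3 + 3032·447.2 + 7202·604.5 = 5485051.3 + 1355910.4 + 4353609 = 11194570.7.
Divide by N: 11194570.7 / 19835 = 564.3847... → 564.38.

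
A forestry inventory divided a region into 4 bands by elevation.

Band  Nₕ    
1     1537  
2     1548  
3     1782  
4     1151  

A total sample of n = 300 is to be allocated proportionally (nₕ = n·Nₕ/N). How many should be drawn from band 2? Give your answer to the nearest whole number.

N = 1537 + 1548 + 1782 + 1151 = 6018.
n_2 = 300·1548/6018 = 77.168... → 77.

77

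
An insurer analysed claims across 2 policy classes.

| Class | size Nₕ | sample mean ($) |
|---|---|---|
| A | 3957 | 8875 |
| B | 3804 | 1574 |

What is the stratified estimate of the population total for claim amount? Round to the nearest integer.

A: 3957·8875 = 35118375
B: 3804·1574 = 5987496
τ̂ = Σ Nₕx̄ₕ = 41105871.

41105871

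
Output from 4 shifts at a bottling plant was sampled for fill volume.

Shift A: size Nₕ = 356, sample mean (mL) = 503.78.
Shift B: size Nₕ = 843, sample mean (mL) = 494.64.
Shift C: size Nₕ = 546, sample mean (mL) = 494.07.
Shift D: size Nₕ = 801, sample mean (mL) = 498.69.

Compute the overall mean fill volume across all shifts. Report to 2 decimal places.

x̄_st = (Σ Nₕx̄ₕ) / (Σ Nₕ) = (356·503.78 + 843·494.64 + 546·494.07 + 801·498.69) / 2546
= 1265540.11 / 2546 = 497.0700... → 497.07.

497.07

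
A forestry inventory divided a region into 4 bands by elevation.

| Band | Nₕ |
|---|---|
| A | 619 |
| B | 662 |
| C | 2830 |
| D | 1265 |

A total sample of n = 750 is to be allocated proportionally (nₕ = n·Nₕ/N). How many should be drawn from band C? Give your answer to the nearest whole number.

395

N = 619 + 662 + 2830 + 1265 = 5376.
n_C = 750·2830/5376 = 394.810... → 395.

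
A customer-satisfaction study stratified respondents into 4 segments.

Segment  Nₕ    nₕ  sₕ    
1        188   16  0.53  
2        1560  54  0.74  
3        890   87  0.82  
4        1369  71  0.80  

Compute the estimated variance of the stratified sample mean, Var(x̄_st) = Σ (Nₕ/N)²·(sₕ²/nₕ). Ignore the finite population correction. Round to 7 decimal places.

0.0030091

N = 4007; Wₕ = Nₕ/N.
segment 1: (188/4007)²·0.53²/16 = 0.0000386464
segment 2: (1560/4007)²·0.74²/54 = 0.0015370224
segment 3: (890/4007)²·0.82²/87 = 0.0003812851
segment 4: (1369/4007)²·0.80²/71 = 0.0010521795
Sum = 0.0030091333 → 0.0030091.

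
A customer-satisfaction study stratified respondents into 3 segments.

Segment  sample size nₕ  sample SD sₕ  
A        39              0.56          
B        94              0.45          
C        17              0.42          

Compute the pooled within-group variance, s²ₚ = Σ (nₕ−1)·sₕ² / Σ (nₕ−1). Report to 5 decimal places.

0.22838

Degrees of freedom: 38 + 93 + 16 = 147.
Σ(nₕ−1)sₕ² = 38·0.3136 + 93·0.2025 + 16·0.1764 = 33.5717.
s²ₚ = 33.5717 / 147 = 0.2283789... → 0.22838.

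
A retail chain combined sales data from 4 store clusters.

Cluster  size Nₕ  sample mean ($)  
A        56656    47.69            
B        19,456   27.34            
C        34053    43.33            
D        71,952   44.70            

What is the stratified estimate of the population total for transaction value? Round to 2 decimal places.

A: 56656·47.69 = 2701924.64
B: 19456·27.34 = 531927.04
C: 34053·43.33 = 1475516.49
D: 71952·44.70 = 3216254.4
τ̂ = Σ Nₕx̄ₕ = 7925622.57.

7925622.57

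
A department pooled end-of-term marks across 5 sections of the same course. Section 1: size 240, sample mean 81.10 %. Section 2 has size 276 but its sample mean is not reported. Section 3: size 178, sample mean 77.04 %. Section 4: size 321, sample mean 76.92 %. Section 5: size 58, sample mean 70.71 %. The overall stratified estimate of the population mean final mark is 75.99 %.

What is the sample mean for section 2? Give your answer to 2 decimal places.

70.90

Σ Nₕx̄ₕ = N·μ, so 276·x̄_2 = 1073·75.99 − (240·81.10 + 178·77.04 + 321·76.92 + 58·70.71).
= 81537.27 − 61969.62 = 19567.65.
x̄_2 = 19567.65 / 276 = 70.8973... → 70.90.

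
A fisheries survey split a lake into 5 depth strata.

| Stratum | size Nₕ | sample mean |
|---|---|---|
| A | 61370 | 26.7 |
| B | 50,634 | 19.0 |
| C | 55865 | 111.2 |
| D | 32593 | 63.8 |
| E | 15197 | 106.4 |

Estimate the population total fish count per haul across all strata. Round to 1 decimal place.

A: 61370·26.7 = 1638579
B: 50634·19.0 = 962046
C: 55865·111.2 = 6212188
D: 32593·63.8 = 2079433.4
E: 15197·106.4 = 1616960.8
τ̂ = Σ Nₕx̄ₕ = 12509207.2.

12509207.2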